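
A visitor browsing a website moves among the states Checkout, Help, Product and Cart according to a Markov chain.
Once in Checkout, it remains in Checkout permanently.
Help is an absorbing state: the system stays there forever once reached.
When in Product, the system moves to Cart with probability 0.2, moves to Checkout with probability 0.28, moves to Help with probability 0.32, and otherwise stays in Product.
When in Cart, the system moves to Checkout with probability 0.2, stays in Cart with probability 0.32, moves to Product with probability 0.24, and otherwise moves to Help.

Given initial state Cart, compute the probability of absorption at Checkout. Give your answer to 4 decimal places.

0.4581

Let h(s) be the probability of absorption at Checkout starting from transient state s. Then h(Checkout) = 1 and h(Help) = 0. By first-step analysis:
h(Product) = 0.28·1 + 0.32·0 + 0.2·h(Product) + 0.2·h(Cart)
h(Cart) = 0.2·1 + 0.24·0 + 0.24·h(Product) + 0.32·h(Cart)
Solving: h(Product) = 0.4645, h(Cart) = 0.4581.
Starting from Cart, the probability is 0.4581.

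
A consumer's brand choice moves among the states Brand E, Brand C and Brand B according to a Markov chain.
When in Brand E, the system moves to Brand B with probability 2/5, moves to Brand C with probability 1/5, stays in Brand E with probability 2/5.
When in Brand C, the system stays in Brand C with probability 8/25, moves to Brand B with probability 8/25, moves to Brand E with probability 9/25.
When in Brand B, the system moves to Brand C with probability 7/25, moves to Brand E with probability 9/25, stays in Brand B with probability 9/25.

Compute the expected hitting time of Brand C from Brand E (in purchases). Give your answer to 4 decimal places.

Let t(s) be the expected number of purchases to first reach Brand C from state s, with t(Brand C) = 0. Conditioning on the first purchase:
t(Brand E) = 1 + 0.4·t(Brand E) + 0.4·t(Brand B)
t(Brand B) = 1 + 0.36·t(Brand E) + 0.36·t(Brand B)
Solving: t(Brand E) = 4.3333, t(Brand B) = 4.0000.
Expected purchases from Brand E to Brand C: 4.3333.

4.3333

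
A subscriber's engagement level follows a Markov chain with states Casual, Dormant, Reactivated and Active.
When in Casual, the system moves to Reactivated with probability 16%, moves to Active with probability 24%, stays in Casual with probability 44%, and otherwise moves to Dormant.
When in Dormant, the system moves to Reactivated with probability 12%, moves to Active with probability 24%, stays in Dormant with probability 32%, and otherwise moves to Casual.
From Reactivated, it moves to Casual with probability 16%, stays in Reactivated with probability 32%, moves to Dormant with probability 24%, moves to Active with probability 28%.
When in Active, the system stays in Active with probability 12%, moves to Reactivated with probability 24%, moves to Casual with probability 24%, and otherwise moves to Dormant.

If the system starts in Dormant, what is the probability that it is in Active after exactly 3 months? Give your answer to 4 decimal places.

0.2215

Propagate the distribution vector 3 months from Dormant.
After 0 months: (0.0000, 1.0000, 0.0000, 0.0000)
After 1 month: (0.3200, 0.3200, 0.1200, 0.2400)
After 2 months: (0.3200, 0.2784, 0.1856, 0.2160)
After 3 months: (0.3114, 0.2712, 0.1958, 0.2215)
P(in Active after 3 months) = 0.2215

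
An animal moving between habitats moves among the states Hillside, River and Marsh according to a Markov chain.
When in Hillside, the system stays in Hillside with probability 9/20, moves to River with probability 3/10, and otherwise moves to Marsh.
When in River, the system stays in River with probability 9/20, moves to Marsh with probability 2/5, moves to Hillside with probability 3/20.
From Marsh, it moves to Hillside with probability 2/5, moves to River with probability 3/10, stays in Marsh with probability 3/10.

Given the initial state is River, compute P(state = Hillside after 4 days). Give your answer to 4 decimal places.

0.3274

Propagate the distribution vector 4 days from River.
After 0 days: (0.0000, 1.0000, 0.0000)
After 1 day: (0.1500, 0.4500, 0.4000)
After 2 days: (0.2950, 0.3675, 0.3375)
After 3 days: (0.3229, 0.3551, 0.3220)
After 4 days: (0.3274, 0.3533, 0.3194)
P(in Hillside after 4 days) = 0.3274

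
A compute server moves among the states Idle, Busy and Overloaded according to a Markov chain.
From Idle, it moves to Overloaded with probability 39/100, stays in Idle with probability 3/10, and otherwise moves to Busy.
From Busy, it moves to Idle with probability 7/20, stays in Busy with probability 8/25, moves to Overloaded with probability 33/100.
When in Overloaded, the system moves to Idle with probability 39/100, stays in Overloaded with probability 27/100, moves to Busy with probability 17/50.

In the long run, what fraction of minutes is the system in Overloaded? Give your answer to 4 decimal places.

Let the stationary distribution be π with π = πP and π_1 + π_2 + π_3 = 1.
π_1 = 0.3·π_1 + 0.35·π_2 + 0.39·π_3
π_2 = 0.31·π_1 + 0.32·π_2 + 0.34·π_3
Solving with the normalization constraint gives π = (0.3459, 0.3232, 0.3309).
So the stationary probability of Overloaded is 0.3309.

0.3309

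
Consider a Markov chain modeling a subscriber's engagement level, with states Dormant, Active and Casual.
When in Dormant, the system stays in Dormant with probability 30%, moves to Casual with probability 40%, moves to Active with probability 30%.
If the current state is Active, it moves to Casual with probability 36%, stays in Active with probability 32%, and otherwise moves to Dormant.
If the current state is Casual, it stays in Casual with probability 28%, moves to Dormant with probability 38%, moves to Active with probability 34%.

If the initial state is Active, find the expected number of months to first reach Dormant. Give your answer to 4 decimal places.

2.9412

Let t(s) be the expected number of months to first reach Dormant from state s, with t(Dormant) = 0. Conditioning on the first month:
t(Active) = 1 + 0.32·t(Active) + 0.36·t(Casual)
t(Casual) = 1 + 0.34·t(Active) + 0.28·t(Casual)
Solving: t(Active) = 2.9412, t(Casual) = 2.7778.
Expected months from Active to Dormant: 2.9412.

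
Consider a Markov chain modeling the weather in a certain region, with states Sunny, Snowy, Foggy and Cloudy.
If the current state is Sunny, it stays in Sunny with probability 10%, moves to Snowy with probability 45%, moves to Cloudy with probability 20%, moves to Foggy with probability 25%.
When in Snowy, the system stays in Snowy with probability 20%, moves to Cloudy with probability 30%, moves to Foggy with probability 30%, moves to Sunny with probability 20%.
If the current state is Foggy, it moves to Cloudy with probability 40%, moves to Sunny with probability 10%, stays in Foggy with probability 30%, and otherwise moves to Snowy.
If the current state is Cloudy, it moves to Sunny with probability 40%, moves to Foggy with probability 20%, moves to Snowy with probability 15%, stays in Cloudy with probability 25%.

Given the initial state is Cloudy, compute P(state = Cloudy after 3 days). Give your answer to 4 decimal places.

0.2931

Propagate the distribution vector 3 days from Cloudy.
After 0 days: (0.0000, 0.0000, 0.0000, 1.0000)
After 1 day: (0.4000, 0.1500, 0.2000, 0.2500)
After 2 days: (0.1900, 0.2875, 0.2550, 0.2675)
After 3 days: (0.2090, 0.2341, 0.2638, 0.2931)
P(in Cloudy after 3 days) = 0.2931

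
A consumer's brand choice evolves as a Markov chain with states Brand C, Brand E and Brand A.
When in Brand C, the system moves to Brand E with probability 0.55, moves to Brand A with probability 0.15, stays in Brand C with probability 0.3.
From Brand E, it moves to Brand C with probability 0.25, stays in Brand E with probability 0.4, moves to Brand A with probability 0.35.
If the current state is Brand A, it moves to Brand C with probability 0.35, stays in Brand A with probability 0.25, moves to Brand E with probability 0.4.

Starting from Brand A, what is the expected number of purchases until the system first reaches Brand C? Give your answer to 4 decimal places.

Let t(s) be the expected number of purchases to first reach Brand C from state s, with t(Brand C) = 0. Conditioning on the first purchase:
t(Brand E) = 1 + 0.4·t(Brand E) + 0.35·t(Brand A)
t(Brand A) = 1 + 0.4·t(Brand E) + 0.25·t(Brand A)
Solving: t(Brand E) = 3.5484, t(Brand A) = 3.2258.
Expected purchases from Brand A to Brand C: 3.2258.

3.2258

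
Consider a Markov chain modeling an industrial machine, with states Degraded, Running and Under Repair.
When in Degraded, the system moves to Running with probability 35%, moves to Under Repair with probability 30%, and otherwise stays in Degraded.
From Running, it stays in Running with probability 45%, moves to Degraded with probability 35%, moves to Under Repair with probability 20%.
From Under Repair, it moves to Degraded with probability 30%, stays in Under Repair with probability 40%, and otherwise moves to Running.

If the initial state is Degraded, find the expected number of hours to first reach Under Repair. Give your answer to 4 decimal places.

Let t(s) be the expected number of hours to first reach Under Repair from state s, with t(Under Repair) = 0. Conditioning on the first hour:
t(Degraded) = 1 + 0.35·t(Degraded) + 0.35·t(Running)
t(Running) = 1 + 0.35·t(Degraded) + 0.45·t(Running)
Solving: t(Degraded) = 3.8298, t(Running) = 4.2553.
Expected hours from Degraded to Under Repair: 3.8298.

3.8298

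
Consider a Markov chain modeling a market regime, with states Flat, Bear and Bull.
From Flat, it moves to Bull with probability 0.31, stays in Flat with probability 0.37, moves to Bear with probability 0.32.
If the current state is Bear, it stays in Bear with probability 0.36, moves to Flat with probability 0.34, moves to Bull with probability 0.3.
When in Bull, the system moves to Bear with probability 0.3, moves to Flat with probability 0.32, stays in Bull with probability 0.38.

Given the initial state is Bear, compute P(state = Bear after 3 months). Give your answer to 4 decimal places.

Propagate the distribution vector 3 months from Bear.
After 0 months: (0.0000, 1.0000, 0.0000)
After 1 month: (0.3400, 0.3600, 0.3000)
After 2 months: (0.3442, 0.3284, 0.3274)
After 3 months: (0.3438, 0.3266, 0.3296)
P(in Bear after 3 months) = 0.3266

0.3266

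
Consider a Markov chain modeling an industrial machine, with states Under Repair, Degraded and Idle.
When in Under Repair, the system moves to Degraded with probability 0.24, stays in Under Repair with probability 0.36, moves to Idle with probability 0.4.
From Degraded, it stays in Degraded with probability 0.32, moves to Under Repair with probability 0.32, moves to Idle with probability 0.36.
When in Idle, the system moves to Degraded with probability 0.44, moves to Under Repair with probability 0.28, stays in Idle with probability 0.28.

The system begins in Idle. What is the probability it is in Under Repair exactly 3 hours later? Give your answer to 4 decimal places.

0.3188

Propagate the distribution vector 3 hours from Idle.
After 0 hours: (0.0000, 0.0000, 1.0000)
After 1 hour: (0.2800, 0.4400, 0.2800)
After 2 hours: (0.3200, 0.3312, 0.3488)
After 3 hours: (0.3188, 0.3363, 0.3449)
P(in Under Repair after 3 hours) = 0.3188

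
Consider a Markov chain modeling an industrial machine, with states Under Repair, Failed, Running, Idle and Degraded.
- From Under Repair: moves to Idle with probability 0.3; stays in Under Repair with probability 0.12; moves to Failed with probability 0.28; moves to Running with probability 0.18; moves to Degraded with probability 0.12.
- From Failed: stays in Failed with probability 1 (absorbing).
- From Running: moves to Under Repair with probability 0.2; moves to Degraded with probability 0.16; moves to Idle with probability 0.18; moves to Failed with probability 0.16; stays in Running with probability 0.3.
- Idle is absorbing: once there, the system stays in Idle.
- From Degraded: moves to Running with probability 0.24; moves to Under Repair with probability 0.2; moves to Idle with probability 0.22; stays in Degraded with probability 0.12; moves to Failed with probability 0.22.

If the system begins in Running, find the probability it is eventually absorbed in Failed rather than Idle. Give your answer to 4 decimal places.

0.4786

Let h(s) be the probability of absorption at Failed starting from transient state s. Then h(Failed) = 1 and h(Idle) = 0. By first-step analysis:
h(Under Repair) = 0.12·h(Under Repair) + 0.28·1 + 0.18·h(Running) + 0.3·0 + 0.12·h(Degraded)
h(Running) = 0.2·h(Under Repair) + 0.16·1 + 0.3·h(Running) + 0.18·0 + 0.16·h(Degraded)
h(Degraded) = 0.2·h(Under Repair) + 0.22·1 + 0.24·h(Running) + 0.22·0 + 0.12·h(Degraded)
Solving: h(Under Repair) = 0.4829, h(Running) = 0.4786, h(Degraded) = 0.4903.
Starting from Running, the probability is 0.4786.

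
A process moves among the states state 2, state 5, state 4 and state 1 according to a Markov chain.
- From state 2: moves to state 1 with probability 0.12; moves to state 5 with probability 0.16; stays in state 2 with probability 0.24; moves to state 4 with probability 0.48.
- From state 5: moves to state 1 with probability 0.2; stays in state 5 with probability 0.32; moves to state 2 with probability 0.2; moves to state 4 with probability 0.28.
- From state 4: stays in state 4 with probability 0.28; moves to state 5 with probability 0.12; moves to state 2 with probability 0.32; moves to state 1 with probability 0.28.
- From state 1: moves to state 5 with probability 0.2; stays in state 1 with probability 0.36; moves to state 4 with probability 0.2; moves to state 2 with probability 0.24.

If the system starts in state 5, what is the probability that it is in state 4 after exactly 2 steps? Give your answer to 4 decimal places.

Propagate the distribution vector 2 steps from state 5.
After 0 steps: (0.0000, 1.0000, 0.0000, 0.0000)
After 1 step: (0.2000, 0.3200, 0.2800, 0.2000)
After 2 steps: (0.2496, 0.2080, 0.3040, 0.2384)
P(in state 4 after 2 steps) = 0.3040

0.3040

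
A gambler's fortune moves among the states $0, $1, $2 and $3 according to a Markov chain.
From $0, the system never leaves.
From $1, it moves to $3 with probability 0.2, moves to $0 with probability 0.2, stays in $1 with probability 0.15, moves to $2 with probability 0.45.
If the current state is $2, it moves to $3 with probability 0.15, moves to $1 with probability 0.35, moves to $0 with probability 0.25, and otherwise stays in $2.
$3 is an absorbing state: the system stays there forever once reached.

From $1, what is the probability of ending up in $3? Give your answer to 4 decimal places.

Let h(s) be the probability of absorption at $3 starting from transient state s. Then h($3) = 1 and h($0) = 0. By first-step analysis:
h($1) = 0.2·0 + 0.15·h($1) + 0.45·h($2) + 0.2·1
h($2) = 0.25·0 + 0.35·h($1) + 0.25·h($2) + 0.15·1
Solving: h($1) = 0.4531, h($2) = 0.4115.
Starting from $1, the probability is 0.4531.

0.4531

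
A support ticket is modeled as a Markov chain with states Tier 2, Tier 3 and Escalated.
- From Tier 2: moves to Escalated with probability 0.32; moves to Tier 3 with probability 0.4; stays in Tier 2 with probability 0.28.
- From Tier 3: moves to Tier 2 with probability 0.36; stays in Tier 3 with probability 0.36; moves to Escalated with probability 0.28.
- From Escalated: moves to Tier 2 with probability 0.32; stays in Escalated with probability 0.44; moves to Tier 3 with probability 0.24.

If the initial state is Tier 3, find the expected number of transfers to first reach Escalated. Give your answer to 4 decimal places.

Let t(s) be the expected number of transfers to first reach Escalated from state s, with t(Escalated) = 0. Conditioning on the first transfer:
t(Tier 2) = 1 + 0.28·t(Tier 2) + 0.4·t(Tier 3)
t(Tier 3) = 1 + 0.36·t(Tier 2) + 0.36·t(Tier 3)
Solving: t(Tier 2) = 3.2828, t(Tier 3) = 3.4091.
Expected transfers from Tier 3 to Escalated: 3.4091.

3.4091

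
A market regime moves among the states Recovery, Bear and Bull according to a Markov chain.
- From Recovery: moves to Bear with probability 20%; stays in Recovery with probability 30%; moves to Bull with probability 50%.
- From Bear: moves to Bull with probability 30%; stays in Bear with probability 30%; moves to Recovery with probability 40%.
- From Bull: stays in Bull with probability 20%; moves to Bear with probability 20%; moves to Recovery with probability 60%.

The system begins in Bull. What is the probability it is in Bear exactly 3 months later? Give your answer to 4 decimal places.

0.2220

Propagate the distribution vector 3 months from Bull.
After 0 months: (0.0000, 0.0000, 1.0000)
After 1 month: (0.6000, 0.2000, 0.2000)
After 2 months: (0.3800, 0.2200, 0.4000)
After 3 months: (0.4420, 0.2220, 0.3360)
P(in Bear after 3 months) = 0.2220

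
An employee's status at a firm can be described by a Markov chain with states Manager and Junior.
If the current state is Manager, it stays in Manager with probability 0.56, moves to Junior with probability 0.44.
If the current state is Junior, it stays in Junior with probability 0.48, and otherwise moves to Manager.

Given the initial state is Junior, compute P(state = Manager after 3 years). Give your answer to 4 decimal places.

0.5416

Propagate the distribution vector 3 years from Junior.
After 0 years: (0.0000, 1.0000)
After 1 year: (0.5200, 0.4800)
After 2 years: (0.5408, 0.4592)
After 3 years: (0.5416, 0.4584)
P(in Manager after 3 years) = 0.5416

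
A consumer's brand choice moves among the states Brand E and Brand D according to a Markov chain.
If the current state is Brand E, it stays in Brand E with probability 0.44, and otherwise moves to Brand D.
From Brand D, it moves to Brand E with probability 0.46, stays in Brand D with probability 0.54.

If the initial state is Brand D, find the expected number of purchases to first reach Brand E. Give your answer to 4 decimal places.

2.1739

Let t(s) be the expected number of purchases to first reach Brand E from state s, with t(Brand E) = 0. Conditioning on the first purchase:
t(Brand D) = 1 + 0.54·t(Brand D)
Solving: t(Brand D) = 2.1739.
Expected purchases from Brand D to Brand E: 2.1739.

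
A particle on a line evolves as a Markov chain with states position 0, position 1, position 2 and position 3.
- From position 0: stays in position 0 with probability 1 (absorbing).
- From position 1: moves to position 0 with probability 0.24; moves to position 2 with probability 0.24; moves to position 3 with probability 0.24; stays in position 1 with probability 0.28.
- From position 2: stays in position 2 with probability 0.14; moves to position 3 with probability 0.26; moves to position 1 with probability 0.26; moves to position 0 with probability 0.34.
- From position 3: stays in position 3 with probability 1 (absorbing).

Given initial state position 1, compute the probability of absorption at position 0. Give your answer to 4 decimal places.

Let h(s) be the probability of absorption at position 0 starting from transient state s. Then h(position 0) = 1 and h(position 3) = 0. By first-step analysis:
h(position 1) = 0.24·1 + 0.28·h(position 1) + 0.24·h(position 2) + 0.24·0
h(position 2) = 0.34·1 + 0.26·h(position 1) + 0.14·h(position 2) + 0.26·0
Solving: h(position 1) = 0.5172, h(position 2) = 0.5517.
Starting from position 1, the probability is 0.5172.

0.5172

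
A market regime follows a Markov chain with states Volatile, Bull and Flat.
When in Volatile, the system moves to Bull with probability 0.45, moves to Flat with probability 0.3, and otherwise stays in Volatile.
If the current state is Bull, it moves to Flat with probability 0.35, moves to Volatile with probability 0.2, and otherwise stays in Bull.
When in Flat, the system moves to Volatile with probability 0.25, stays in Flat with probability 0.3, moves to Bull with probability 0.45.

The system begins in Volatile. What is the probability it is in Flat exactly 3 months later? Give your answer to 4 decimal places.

Propagate the distribution vector 3 months from Volatile.
After 0 months: (1.0000, 0.0000, 0.0000)
After 1 month: (0.2500, 0.4500, 0.3000)
After 2 months: (0.2275, 0.4500, 0.3225)
After 3 months: (0.2275, 0.4500, 0.3225)
P(in Flat after 3 months) = 0.3225

0.3225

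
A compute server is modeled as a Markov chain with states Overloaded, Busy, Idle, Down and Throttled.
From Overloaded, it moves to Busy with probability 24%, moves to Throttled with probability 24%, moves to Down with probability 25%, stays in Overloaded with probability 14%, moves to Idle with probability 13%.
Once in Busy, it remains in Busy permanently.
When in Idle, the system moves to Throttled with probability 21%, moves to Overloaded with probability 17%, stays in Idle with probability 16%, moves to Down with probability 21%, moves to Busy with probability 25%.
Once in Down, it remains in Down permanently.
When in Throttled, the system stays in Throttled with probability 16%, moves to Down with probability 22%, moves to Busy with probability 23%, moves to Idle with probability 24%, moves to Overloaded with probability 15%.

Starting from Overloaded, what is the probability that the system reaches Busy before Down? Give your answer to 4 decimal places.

Let h(s) be the probability of absorption at Busy starting from transient state s. Then h(Busy) = 1 and h(Down) = 0. By first-step analysis:
h(Overloaded) = 0.14·h(Overloaded) + 0.24·1 + 0.13·h(Idle) + 0.25·0 + 0.24·h(Throttled)
h(Idle) = 0.17·h(Overloaded) + 0.25·1 + 0.16·h(Idle) + 0.21·0 + 0.21·h(Throttled)
h(Throttled) = 0.15·h(Overloaded) + 0.23·1 + 0.24·h(Idle) + 0.22·0 + 0.16·h(Throttled)
Solving: h(Overloaded) = 0.5024, h(Idle) = 0.5279, h(Throttled) = 0.5143.
Starting from Overloaded, the probability is 0.5024.

0.5024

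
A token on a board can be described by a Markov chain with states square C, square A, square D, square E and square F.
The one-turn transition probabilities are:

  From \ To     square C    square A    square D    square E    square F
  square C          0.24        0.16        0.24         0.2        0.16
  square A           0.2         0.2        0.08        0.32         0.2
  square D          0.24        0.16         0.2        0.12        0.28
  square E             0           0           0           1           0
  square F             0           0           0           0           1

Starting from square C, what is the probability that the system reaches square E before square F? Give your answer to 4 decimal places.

Let h(s) be the probability of absorption at square E starting from transient state s. Then h(square E) = 1 and h(square F) = 0. By first-step analysis:
h(square C) = 0.24·h(square C) + 0.16·h(square A) + 0.24·h(square D) + 0.2·1 + 0.16·0
h(square A) = 0.2·h(square C) + 0.2·h(square A) + 0.08·h(square D) + 0.32·1 + 0.2·0
h(square D) = 0.24·h(square C) + 0.16·h(square A) + 0.2·h(square D) + 0.12·1 + 0.28·0
Solving: h(square C) = 0.5156, h(square A) = 0.5708, h(square D) = 0.4188.
Starting from square C, the probability is 0.5156.

0.5156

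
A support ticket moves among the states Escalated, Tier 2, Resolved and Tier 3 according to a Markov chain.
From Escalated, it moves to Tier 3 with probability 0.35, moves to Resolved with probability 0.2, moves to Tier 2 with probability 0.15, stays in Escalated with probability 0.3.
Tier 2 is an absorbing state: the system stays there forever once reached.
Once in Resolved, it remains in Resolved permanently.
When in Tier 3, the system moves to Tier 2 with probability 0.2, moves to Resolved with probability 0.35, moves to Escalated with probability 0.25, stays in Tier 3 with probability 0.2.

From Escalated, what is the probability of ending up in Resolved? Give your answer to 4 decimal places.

0.5979

Let h(s) be the probability of absorption at Resolved starting from transient state s. Then h(Resolved) = 1 and h(Tier 2) = 0. By first-step analysis:
h(Escalated) = 0.3·h(Escalated) + 0.15·0 + 0.2·1 + 0.35·h(Tier 3)
h(Tier 3) = 0.25·h(Escalated) + 0.2·0 + 0.35·1 + 0.2·h(Tier 3)
Solving: h(Escalated) = 0.5979, h(Tier 3) = 0.6243.
Starting from Escalated, the probability is 0.5979.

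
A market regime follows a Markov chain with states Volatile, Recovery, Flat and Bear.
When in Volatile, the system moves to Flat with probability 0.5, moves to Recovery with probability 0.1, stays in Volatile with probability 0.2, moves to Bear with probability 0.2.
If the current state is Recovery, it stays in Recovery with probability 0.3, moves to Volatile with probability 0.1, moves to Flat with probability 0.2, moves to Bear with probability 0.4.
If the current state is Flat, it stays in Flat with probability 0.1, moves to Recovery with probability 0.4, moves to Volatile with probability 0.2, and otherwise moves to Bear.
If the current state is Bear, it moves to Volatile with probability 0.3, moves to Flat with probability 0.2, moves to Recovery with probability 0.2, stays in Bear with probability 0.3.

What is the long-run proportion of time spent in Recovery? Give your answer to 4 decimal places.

0.2523

Let the stationary distribution be π with π = πP and π_1 + π_2 + π_3 + π_4 = 1.
π_1 = 0.2·π_1 + 0.1·π_2 + 0.2·π_3 + 0.3·π_4
π_2 = 0.1·π_1 + 0.3·π_2 + 0.4·π_3 + 0.2·π_4
π_3 = 0.5·π_1 + 0.2·π_2 + 0.1·π_3 + 0.2·π_4
Solving with the normalization constraint gives π = (0.2052, 0.2523, 0.2378, 0.3047).
So the stationary probability of Recovery is 0.2523.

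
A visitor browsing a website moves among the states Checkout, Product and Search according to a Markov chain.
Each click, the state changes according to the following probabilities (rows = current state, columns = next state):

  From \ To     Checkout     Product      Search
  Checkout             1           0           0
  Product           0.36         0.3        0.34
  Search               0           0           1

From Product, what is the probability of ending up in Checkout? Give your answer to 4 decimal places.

Let h(s) be the probability of absorption at Checkout starting from transient state s. Then h(Checkout) = 1 and h(Search) = 0. By first-step analysis:
h(Product) = 0.36·1 + 0.3·h(Product) + 0.34·0
Solving: h(Product) = 0.5143.
Starting from Product, the probability is 0.5143.

0.5143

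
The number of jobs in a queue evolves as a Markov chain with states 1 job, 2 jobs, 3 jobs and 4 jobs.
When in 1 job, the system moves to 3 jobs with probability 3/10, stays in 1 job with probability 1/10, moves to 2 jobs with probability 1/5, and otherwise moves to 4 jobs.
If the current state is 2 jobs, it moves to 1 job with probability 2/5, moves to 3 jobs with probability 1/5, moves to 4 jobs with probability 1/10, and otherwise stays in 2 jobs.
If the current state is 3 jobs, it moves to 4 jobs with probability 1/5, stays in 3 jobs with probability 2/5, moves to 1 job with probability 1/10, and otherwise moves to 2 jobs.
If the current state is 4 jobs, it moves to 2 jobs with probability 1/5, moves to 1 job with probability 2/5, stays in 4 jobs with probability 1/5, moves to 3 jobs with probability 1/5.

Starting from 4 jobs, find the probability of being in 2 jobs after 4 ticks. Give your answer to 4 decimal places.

Propagate the distribution vector 4 ticks from 4 jobs.
After 0 ticks: (0.0000, 0.0000, 0.0000, 1.0000)
After 1 tick: (0.4000, 0.2000, 0.2000, 0.2000)
After 2 ticks: (0.2200, 0.2400, 0.2800, 0.2600)
After 3 ticks: (0.2500, 0.2520, 0.2780, 0.2200)
After 4 ticks: (0.2416, 0.2530, 0.2806, 0.2248)
P(in 2 jobs after 4 ticks) = 0.2530

0.2530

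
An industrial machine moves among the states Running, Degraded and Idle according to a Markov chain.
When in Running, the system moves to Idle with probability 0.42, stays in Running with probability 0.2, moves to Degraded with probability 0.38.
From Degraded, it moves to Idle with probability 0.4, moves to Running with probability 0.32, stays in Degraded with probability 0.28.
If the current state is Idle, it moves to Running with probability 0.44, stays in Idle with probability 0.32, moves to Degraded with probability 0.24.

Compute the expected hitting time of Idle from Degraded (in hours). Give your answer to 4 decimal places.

Let t(s) be the expected number of hours to first reach Idle from state s, with t(Idle) = 0. Conditioning on the first hour:
t(Running) = 1 + 0.2·t(Running) + 0.38·t(Degraded)
t(Degraded) = 1 + 0.32·t(Running) + 0.28·t(Degraded)
Solving: t(Running) = 2.4208, t(Degraded) = 2.4648.
Expected hours from Degraded to Idle: 2.4648.

2.4648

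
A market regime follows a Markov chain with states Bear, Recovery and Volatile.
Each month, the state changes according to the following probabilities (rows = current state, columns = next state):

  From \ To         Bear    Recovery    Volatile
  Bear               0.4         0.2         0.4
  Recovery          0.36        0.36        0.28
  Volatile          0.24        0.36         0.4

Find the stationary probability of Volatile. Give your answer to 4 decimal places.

Let the stationary distribution be π with π = πP and π_1 + π_2 + π_3 = 1.
π_1 = 0.4·π_1 + 0.36·π_2 + 0.24·π_3
π_2 = 0.2·π_1 + 0.36·π_2 + 0.36·π_3
Solving with the normalization constraint gives π = (0.3296, 0.3073, 0.3631).
So the stationary probability of Volatile is 0.3631.

0.3631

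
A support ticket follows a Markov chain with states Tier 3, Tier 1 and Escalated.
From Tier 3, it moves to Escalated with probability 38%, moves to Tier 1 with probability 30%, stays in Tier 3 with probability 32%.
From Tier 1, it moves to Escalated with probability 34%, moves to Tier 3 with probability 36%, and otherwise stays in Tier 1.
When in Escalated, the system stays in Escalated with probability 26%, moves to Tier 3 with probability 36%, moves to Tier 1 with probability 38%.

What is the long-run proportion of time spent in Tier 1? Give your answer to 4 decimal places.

0.3262

Let the stationary distribution be π with π = πP and π_1 + π_2 + π_3 = 1.
π_1 = 0.32·π_1 + 0.36·π_2 + 0.36·π_3
π_2 = 0.3·π_1 + 0.3·π_2 + 0.38·π_3
Solving with the normalization constraint gives π = (0.3462, 0.3262, 0.3276).
So the stationary probability of Tier 1 is 0.3262.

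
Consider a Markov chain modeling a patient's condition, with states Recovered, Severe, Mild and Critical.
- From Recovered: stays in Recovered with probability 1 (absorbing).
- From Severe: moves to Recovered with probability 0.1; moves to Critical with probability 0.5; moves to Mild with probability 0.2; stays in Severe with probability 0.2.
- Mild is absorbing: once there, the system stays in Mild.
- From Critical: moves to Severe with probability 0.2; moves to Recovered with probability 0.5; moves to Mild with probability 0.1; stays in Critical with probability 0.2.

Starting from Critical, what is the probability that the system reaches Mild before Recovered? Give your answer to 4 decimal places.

Let h(s) be the probability of absorption at Mild starting from transient state s. Then h(Mild) = 1 and h(Recovered) = 0. By first-step analysis:
h(Severe) = 0.1·0 + 0.2·h(Severe) + 0.2·1 + 0.5·h(Critical)
h(Critical) = 0.5·0 + 0.2·h(Severe) + 0.1·1 + 0.2·h(Critical)
Solving: h(Severe) = 0.3889, h(Critical) = 0.2222.
Starting from Critical, the probability is 0.2222.

0.2222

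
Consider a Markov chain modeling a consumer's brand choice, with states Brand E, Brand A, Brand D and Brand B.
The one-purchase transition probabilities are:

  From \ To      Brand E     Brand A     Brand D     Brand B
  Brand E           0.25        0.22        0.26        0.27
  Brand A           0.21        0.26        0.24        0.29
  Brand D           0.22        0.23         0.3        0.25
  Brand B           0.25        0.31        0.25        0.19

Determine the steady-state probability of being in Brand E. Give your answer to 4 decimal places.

Let the stationary distribution be π with π = πP and π_1 + π_2 + π_3 + π_4 = 1.
π_1 = 0.25·π_1 + 0.21·π_2 + 0.22·π_3 + 0.25·π_4
π_2 = 0.22·π_1 + 0.26·π_2 + 0.23·π_3 + 0.31·π_4
π_3 = 0.26·π_1 + 0.24·π_2 + 0.3·π_3 + 0.25·π_4
Solving with the normalization constraint gives π = (0.2319, 0.2553, 0.2629, 0.2499).
So the stationary probability of Brand E is 0.2319.

0.2319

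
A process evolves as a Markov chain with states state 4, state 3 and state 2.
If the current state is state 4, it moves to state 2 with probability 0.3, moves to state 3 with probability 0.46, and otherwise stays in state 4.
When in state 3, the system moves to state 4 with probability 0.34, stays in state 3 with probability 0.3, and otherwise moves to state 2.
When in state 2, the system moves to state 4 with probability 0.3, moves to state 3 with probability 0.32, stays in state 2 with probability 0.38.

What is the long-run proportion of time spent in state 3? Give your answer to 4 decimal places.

0.3544

Let the stationary distribution be π with π = πP and π_1 + π_2 + π_3 = 1.
π_1 = 0.24·π_1 + 0.34·π_2 + 0.3·π_3
π_2 = 0.46·π_1 + 0.3·π_2 + 0.32·π_3
Solving with the normalization constraint gives π = (0.2964, 0.3544, 0.3492).
So the stationary probability of state 3 is 0.3544.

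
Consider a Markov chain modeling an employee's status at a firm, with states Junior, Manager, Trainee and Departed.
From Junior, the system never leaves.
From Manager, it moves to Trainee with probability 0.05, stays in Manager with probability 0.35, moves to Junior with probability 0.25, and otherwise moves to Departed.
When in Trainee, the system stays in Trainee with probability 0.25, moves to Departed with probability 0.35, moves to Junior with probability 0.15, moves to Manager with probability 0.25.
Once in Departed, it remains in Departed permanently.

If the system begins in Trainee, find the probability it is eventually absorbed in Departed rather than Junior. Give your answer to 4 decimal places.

Let h(s) be the probability of absorption at Departed starting from transient state s. Then h(Departed) = 1 and h(Junior) = 0. By first-step analysis:
h(Manager) = 0.25·0 + 0.35·h(Manager) + 0.05·h(Trainee) + 0.35·1
h(Trainee) = 0.15·0 + 0.25·h(Manager) + 0.25·h(Trainee) + 0.35·1
Solving: h(Manager) = 0.5895, h(Trainee) = 0.6632.
Starting from Trainee, the probability is 0.6632.

0.6632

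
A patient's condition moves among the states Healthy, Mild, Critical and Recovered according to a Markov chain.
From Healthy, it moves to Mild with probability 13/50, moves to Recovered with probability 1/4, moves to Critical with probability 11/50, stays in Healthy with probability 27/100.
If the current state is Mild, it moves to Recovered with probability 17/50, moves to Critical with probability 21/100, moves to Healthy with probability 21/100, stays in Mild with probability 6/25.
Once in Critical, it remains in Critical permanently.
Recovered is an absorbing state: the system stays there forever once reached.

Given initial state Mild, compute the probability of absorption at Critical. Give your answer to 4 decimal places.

0.3988

Let h(s) be the probability of absorption at Critical starting from transient state s. Then h(Critical) = 1 and h(Recovered) = 0. By first-step analysis:
h(Healthy) = 0.27·h(Healthy) + 0.26·h(Mild) + 0.22·1 + 0.25·0
h(Mild) = 0.21·h(Healthy) + 0.24·h(Mild) + 0.21·1 + 0.34·0
Solving: h(Healthy) = 0.4434, h(Mild) = 0.3988.
Starting from Mild, the probability is 0.3988.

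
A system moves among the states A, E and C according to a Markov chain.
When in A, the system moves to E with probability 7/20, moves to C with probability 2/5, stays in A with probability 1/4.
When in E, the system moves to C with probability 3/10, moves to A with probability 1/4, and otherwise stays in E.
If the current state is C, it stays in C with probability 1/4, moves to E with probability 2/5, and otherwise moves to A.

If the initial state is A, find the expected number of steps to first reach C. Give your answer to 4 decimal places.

Let t(s) be the expected number of steps to first reach C from state s, with t(C) = 0. Conditioning on the first step:
t(A) = 1 + 0.25·t(A) + 0.35·t(E)
t(E) = 1 + 0.25·t(A) + 0.45·t(E)
Solving: t(A) = 2.7692, t(E) = 3.0769.
Expected steps from A to C: 2.7692.

2.7692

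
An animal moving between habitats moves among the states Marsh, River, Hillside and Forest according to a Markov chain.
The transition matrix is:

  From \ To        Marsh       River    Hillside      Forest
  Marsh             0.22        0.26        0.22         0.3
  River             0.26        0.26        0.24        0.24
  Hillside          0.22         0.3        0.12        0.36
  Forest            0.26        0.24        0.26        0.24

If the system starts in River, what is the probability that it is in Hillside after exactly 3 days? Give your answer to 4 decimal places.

Propagate the distribution vector 3 days from River.
After 0 days: (0.0000, 1.0000, 0.0000, 0.0000)
After 1 day: (0.2600, 0.2600, 0.2400, 0.2400)
After 2 days: (0.2400, 0.2648, 0.2108, 0.2844)
After 3 days: (0.2420, 0.2627, 0.2156, 0.2797)
P(in Hillside after 3 days) = 0.2156

0.2156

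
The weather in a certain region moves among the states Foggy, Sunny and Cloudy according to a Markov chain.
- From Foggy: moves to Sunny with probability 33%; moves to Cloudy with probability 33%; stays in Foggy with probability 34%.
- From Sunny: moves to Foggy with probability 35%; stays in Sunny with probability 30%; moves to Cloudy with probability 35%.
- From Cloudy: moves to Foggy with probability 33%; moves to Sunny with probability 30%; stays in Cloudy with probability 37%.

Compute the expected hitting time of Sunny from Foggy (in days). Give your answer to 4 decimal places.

Let t(s) be the expected number of days to first reach Sunny from state s, with t(Sunny) = 0. Conditioning on the first day:
t(Foggy) = 1 + 0.34·t(Foggy) + 0.33·t(Cloudy)
t(Cloudy) = 1 + 0.33·t(Foggy) + 0.37·t(Cloudy)
Solving: t(Foggy) = 3.1281, t(Cloudy) = 3.2258.
Expected days from Foggy to Sunny: 3.1281.

3.1281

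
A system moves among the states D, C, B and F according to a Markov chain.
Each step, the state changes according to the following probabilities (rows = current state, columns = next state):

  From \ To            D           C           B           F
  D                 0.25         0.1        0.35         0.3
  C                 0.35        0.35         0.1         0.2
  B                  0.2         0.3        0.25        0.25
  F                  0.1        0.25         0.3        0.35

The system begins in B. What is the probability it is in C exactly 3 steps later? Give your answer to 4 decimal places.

0.2536

Propagate the distribution vector 3 steps from B.
After 0 steps: (0.0000, 0.0000, 1.0000, 0.0000)
After 1 step: (0.2000, 0.3000, 0.2500, 0.2500)
After 2 steps: (0.2300, 0.2625, 0.2375, 0.2700)
After 3 steps: (0.2239, 0.2536, 0.2471, 0.2754)
P(in C after 3 steps) = 0.2536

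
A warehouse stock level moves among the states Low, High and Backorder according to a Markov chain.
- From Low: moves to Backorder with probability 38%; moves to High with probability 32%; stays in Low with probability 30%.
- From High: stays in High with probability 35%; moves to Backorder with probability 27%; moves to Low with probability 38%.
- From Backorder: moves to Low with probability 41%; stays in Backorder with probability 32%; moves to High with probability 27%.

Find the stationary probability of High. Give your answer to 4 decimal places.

Let the stationary distribution be π with π = πP and π_1 + π_2 + π_3 = 1.
π_1 = 0.3·π_1 + 0.38·π_2 + 0.41·π_3
π_2 = 0.32·π_1 + 0.35·π_2 + 0.27·π_3
Solving with the normalization constraint gives π = (0.3609, 0.3131, 0.3260).
So the stationary probability of High is 0.3131.

0.3131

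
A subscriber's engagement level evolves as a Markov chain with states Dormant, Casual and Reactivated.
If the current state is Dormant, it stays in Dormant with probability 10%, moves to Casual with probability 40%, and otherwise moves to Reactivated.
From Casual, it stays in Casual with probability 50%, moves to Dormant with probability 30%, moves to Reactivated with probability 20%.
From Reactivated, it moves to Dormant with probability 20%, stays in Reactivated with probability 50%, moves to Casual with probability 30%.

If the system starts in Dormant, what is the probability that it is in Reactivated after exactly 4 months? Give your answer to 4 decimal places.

Propagate the distribution vector 4 months from Dormant.
After 0 months: (1.0000, 0.0000, 0.0000)
After 1 month: (0.1000, 0.4000, 0.5000)
After 2 months: (0.2300, 0.3900, 0.3800)
After 3 months: (0.2160, 0.4010, 0.3830)
After 4 months: (0.2185, 0.4018, 0.3797)
P(in Reactivated after 4 months) = 0.3797

0.3797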